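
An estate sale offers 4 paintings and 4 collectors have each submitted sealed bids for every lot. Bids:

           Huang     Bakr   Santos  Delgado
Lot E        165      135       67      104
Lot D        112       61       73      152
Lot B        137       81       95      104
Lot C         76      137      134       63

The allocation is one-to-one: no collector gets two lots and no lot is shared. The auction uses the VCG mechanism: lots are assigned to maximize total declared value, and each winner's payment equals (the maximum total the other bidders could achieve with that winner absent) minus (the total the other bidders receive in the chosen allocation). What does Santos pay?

Efficient allocation: Huang→Lot B ($137), Bakr→Lot E ($135), Santos→Lot C ($134), Delgado→Lot D ($152); total welfare W = $558.
Santos receives Lot C at value $134, so the others get W − 134 = $424.
Without Santos: best allocation of the remaining 3 bidders over all 4 lots is Huang→Lot E ($165), Bakr→Lot C ($137), Delgado→Lot D ($152), total $454.
VCG payment = (others' best without Santos) − (others' welfare with Santos) = 454 − 424 = $30.

Santos pays $30.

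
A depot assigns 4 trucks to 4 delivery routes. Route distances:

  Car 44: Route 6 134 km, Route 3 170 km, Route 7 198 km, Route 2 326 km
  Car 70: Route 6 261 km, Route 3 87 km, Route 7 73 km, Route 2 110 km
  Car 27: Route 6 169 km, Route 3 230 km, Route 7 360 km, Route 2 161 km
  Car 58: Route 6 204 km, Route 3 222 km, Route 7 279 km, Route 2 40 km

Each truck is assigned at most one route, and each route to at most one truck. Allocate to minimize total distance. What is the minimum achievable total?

Min total: 452 km

Optimal: Car 44→Route 3 (170 km), Car 70→Route 7 (73 km), Car 27→Route 6 (169 km), Car 58→Route 2 (40 km) — total 170+73+169+40 = 452 km.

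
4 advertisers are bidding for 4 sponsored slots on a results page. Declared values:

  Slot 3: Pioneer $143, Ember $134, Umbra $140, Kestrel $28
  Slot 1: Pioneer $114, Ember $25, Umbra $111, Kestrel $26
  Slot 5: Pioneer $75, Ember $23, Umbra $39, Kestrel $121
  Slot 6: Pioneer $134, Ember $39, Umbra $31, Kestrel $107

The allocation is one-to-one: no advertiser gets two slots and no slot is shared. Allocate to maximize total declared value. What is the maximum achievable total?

This is a one-to-one assignment (maximum-weight bipartite matching).
Optimal: Pioneer→Slot 6 ($134), Ember→Slot 3 ($134), Umbra→Slot 1 ($111), Kestrel→Slot 5 ($121) — total 134+134+111+121 = $500.
Column-greedy (each slot in turn goes to its best remaining advertiser) gives $414, worse by 86.

Max total: $500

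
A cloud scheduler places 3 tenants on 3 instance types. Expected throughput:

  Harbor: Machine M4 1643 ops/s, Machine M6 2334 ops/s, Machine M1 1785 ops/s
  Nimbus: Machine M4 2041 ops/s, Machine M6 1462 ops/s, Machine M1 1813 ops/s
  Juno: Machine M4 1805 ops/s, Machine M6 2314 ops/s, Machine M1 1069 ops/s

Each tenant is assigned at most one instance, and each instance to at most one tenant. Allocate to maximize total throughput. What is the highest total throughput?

Optimal: Harbor→Machine M1 (1785 ops/s), Nimbus→Machine M4 (2041 ops/s), Juno→Machine M6 (2314 ops/s) — total 1785+2041+2314 = 6140 ops/s.
Next-best assignment: Harbor→Machine M6, Nimbus→Machine M1, Juno→Machine M4 = 5952 ops/s.
Checked against all permutations: 6140 ops/s is optimal.

Max total: 6140 ops/s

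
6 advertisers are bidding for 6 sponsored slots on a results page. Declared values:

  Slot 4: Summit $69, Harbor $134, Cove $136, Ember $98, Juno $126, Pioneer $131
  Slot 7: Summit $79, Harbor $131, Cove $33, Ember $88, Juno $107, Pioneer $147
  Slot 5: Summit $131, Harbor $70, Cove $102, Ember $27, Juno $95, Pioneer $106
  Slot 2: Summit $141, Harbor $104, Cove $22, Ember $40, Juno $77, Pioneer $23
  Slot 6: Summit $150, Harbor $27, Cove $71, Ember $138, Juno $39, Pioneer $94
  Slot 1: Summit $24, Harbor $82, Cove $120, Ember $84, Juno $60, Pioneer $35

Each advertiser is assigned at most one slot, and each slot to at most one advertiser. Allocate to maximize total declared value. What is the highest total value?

Treat this as an assignment problem: match each advertiser to one slot.
Optimal: Summit→Slot 2 ($141), Harbor→Slot 4 ($134), Cove→Slot 1 ($120), Ember→Slot 6 ($138), Juno→Slot 5 ($95), Pioneer→Slot 7 ($147) — total 141+134+120+138+95+147 = $775.
Row-greedy (each advertiser in turn takes its best remaining slot) gives $610, worse by 165.
Next-best assignment: Summit→Slot 5, Harbor→Slot 2, Cove→Slot 1, Ember→Slot 6, Juno→Slot 4, Pioneer→Slot 7 = $766.
Swapping Pioneer↔Juno (Pioneer→Slot 5 $106, Juno→Slot 7 $107) loses 29.
No other one-to-one assignment exceeds $775.

Max total: $775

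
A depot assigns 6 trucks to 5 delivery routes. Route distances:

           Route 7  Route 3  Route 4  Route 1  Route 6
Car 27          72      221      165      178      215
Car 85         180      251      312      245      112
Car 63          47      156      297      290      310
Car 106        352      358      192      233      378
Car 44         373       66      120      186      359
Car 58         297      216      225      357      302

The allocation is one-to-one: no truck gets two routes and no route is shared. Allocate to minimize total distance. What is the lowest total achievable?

This is the linear assignment problem.
Optimal: Car 63→Route 7 (47 km), Car 44→Route 3 (66 km), Car 106→Route 4 (192 km), Car 27→Route 1 (178 km), Car 85→Route 6 (112 km) — total 47+66+192+178+112 = 595 km.
Next-best assignment: Car 63→Route 7, Car 44→Route 3, Car 27→Route 4, Car 106→Route 1, Car 85→Route 6 = 623 km.
Swapping Car 63↔Car 106 (Car 63→Route 4 297 km, Car 106→Route 7 352 km) adds 410.

Min total: 595 km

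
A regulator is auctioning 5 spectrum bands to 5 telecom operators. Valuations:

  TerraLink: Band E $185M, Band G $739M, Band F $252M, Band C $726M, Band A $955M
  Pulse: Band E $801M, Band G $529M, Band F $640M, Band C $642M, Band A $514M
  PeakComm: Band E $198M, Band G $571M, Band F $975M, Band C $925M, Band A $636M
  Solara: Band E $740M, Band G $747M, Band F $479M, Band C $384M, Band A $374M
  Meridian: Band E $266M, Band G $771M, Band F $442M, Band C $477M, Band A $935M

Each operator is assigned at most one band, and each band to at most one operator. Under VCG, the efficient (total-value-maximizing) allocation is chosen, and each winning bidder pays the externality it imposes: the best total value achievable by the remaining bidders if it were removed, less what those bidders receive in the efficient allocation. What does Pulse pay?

Pulse pays $58M.

Efficient allocation: TerraLink→Band C ($726M), Pulse→Band E ($801M), PeakComm→Band F ($975M), Solara→Band G ($747M), Meridian→Band A ($935M); total welfare W = $4184M.
Pulse receives Band E at value $801M, so the others get W − 801 = $3383M.
Without Pulse: best allocation of the remaining 4 bidders over all 5 bands is TerraLink→Band A ($955M), PeakComm→Band F ($975M), Solara→Band E ($740M), Meridian→Band G ($771M), total $3441M.
VCG payment = (others' best without Pulse) − (others' welfare with Pulse) = 3441 − 3383 = $58M.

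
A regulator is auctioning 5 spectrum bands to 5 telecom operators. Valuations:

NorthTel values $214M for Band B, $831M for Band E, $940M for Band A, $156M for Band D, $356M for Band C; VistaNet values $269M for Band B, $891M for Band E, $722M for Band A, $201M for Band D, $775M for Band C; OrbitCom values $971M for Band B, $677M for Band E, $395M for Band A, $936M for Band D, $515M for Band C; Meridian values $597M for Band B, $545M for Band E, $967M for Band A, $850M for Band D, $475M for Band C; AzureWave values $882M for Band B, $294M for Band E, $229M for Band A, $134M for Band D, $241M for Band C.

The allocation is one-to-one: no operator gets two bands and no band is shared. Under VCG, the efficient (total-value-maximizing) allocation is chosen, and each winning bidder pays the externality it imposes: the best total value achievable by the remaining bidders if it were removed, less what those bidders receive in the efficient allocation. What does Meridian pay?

Efficient allocation: NorthTel→Band E ($831M), VistaNet→Band C ($775M), OrbitCom→Band D ($936M), Meridian→Band A ($967M), AzureWave→Band B ($882M); total welfare W = $4391M.
Meridian receives Band A at value $967M, so the others get W − 967 = $3424M.
Without Meridian: best allocation of the remaining 4 bidders over all 5 bands is NorthTel→Band A ($940M), VistaNet→Band E ($891M), OrbitCom→Band D ($936M), AzureWave→Band B ($882M), total $3649M.
VCG payment = (others' best without Meridian) − (others' welfare with Meridian) = 3649 − 3424 = $225M.

Meridian pays $225M.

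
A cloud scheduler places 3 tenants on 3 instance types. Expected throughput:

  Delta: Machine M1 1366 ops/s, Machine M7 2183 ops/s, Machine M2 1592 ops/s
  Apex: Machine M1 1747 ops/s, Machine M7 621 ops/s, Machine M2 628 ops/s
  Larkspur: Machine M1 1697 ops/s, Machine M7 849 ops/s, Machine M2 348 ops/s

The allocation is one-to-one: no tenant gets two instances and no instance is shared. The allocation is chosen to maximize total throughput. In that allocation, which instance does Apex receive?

Apex receives Machine M2.

Optimal: Delta→Machine M7 (2183 ops/s), Apex→Machine M2 (628 ops/s), Larkspur→Machine M1 (1697 ops/s) — total 2183+628+1697 = 4508 ops/s.
Row-greedy (each tenant in turn takes its best remaining instance) gives 4278 ops/s, worse by 230.
Next-best assignment: Delta→Machine M7, Apex→Machine M1, Larkspur→Machine M2 = 4278 ops/s.
No other one-to-one assignment exceeds 4508 ops/s.
Apex's own top instance is Machine M1 (1747 ops/s), but forcing Apex→Machine M1 and reassigning the rest optimally gives only 4278 ops/s — worse by 230.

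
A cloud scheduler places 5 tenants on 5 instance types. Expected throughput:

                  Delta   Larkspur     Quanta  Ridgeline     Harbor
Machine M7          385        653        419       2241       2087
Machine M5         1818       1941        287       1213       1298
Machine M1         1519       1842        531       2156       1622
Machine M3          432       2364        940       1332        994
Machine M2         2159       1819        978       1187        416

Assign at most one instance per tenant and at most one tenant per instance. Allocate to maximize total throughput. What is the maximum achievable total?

Maximum total: 9403 ops/s

Treat this as an assignment problem: match each tenant to one instance.
Optimal: Delta→Machine M5 (1818 ops/s), Larkspur→Machine M3 (2364 ops/s), Quanta→Machine M2 (978 ops/s), Ridgeline→Machine M1 (2156 ops/s), Harbor→Machine M7 (2087 ops/s) — total 1818+2364+978+2156+2087 = 9403 ops/s.
Max-entry greedy (repeatedly take the single best remaining cell) gives 8673 ops/s, worse by 730.
No other one-to-one assignment exceeds 9403 ops/s.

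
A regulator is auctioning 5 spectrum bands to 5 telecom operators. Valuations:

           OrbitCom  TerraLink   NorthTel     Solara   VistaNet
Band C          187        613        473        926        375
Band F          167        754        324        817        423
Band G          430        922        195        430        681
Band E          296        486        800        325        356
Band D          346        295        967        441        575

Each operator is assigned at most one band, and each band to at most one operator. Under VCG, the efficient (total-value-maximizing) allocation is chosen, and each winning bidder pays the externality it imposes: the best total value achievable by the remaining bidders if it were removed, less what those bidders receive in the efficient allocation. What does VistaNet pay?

VistaNet pays $168M.

Efficient allocation: OrbitCom→Band E ($296M), TerraLink→Band F ($754M), NorthTel→Band D ($967M), Solara→Band C ($926M), VistaNet→Band G ($681M); total welfare W = $3624M.
VistaNet receives Band G at value $681M, so the others get W − 681 = $2943M.
Without VistaNet: best allocation of the remaining 4 bidders over all 5 bands is OrbitCom→Band E ($296M), TerraLink→Band G ($922M), NorthTel→Band D ($967M), Solara→Band C ($926M), total $3111M.
VCG payment = (others' best without VistaNet) − (others' welfare with VistaNet) = 3111 − 2943 = $168M.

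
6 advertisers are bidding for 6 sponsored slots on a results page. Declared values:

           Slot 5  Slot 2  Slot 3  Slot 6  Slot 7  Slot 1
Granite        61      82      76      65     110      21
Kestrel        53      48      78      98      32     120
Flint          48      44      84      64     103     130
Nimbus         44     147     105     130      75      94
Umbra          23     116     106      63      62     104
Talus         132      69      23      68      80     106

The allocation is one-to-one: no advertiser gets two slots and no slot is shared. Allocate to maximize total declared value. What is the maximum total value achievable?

Maximum total: $723

Optimal: Granite→Slot 7 ($110), Kestrel→Slot 6 ($98), Flint→Slot 1 ($130), Nimbus→Slot 2 ($147), Umbra→Slot 3 ($106), Talus→Slot 5 ($132) — total 110+98+130+147+106+132 = $723.
Checked against all permutations: $723 is optimal.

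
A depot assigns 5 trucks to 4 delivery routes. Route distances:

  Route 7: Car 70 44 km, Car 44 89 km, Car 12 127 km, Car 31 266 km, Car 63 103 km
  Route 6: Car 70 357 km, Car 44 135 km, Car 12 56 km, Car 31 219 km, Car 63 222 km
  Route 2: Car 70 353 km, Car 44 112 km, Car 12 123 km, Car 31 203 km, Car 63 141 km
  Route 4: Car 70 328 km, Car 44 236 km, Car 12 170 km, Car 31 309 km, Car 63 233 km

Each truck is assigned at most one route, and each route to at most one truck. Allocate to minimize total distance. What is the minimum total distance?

Min total: 445 km

Treat this as an assignment problem: match each truck to one route.
Optimal: Car 70→Route 7 (44 km), Car 12→Route 6 (56 km), Car 44→Route 2 (112 km), Car 63→Route 4 (233 km) — total 44+56+112+233 = 445 km.
Next-best assignment: Car 70→Route 7, Car 12→Route 6, Car 63→Route 2, Car 44→Route 4 = 477 km.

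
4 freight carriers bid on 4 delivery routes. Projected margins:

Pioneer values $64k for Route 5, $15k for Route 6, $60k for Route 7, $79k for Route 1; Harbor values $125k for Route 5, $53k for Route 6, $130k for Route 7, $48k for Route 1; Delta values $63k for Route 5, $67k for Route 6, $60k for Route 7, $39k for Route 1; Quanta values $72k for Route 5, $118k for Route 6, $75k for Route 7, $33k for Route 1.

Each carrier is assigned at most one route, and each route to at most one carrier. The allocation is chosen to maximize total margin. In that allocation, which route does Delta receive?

Delta receives Route 5.

Optimal: Pioneer→Route 1 ($79k), Harbor→Route 7 ($130k), Delta→Route 5 ($63k), Quanta→Route 6 ($118k) — total 79+130+63+118 = $390k.
Row-greedy (each carrier in turn takes its best remaining route) gives $348k, worse by 42.
Next-best assignment: Pioneer→Route 1, Harbor→Route 5, Delta→Route 7, Quanta→Route 6 = $382k.
Delta's own top route is Route 6 ($67k), but forcing Delta→Route 6 and reassigning the rest optimally gives only $348k — worse by 42.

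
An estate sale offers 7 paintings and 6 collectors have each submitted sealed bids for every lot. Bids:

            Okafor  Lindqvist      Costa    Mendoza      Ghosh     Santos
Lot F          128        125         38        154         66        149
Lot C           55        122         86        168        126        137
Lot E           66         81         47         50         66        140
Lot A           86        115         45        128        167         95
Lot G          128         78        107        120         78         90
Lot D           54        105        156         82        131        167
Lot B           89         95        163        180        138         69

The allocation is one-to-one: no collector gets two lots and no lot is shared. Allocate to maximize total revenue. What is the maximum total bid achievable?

Optimal: Okafor→Lot G ($128), Lindqvist→Lot F ($125), Costa→Lot B ($163), Mendoza→Lot C ($168), Ghosh→Lot A ($167), Santos→Lot D ($167) — total 128+125+163+168+167+167 = $918.

Maximum total: $918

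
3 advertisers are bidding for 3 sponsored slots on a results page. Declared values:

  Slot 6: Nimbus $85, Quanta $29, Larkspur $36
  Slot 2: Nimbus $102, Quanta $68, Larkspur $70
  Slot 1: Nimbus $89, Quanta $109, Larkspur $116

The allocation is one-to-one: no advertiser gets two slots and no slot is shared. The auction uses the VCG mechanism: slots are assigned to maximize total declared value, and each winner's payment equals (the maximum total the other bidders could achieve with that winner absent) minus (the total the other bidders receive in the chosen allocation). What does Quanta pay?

Efficient allocation: Nimbus→Slot 6 ($85), Quanta→Slot 2 ($68), Larkspur→Slot 1 ($116); total welfare W = $269.
Quanta receives Slot 2 at value $68, so the others get W − 68 = $201.
Without Quanta: best allocation of the remaining 2 bidders over all 3 slots is Nimbus→Slot 2 ($102), Larkspur→Slot 1 ($116), total $218.
VCG payment = (others' best without Quanta) − (others' welfare with Quanta) = 218 − 201 = $17.

Quanta pays $17.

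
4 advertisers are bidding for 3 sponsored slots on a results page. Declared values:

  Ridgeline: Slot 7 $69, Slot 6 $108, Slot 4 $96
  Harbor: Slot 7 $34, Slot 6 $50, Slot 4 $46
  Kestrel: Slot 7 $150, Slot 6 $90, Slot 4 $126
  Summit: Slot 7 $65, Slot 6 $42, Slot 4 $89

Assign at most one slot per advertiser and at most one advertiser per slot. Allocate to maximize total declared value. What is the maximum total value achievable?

Maximum total: $347

Optimal: Kestrel→Slot 7 ($150), Ridgeline→Slot 6 ($108), Summit→Slot 4 ($89) — total 150+108+89 = $347.
Row-greedy (each advertiser in turn takes its best remaining slot) gives $304, worse by 43.
Next-best assignment: Kestrel→Slot 7, Ridgeline→Slot 6, Harbor→Slot 4 = $304.
Swapping Summit↔Kestrel (Summit→Slot 7 $65, Kestrel→Slot 4 $126) loses 48.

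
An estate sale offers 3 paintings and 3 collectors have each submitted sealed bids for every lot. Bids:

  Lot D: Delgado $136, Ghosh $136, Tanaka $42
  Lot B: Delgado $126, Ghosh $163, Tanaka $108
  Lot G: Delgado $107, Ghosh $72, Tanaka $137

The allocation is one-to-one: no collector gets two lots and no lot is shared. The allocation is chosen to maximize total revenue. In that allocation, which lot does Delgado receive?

Treat this as an assignment problem: match each collector to one lot.
Optimal: Delgado→Lot D ($136), Ghosh→Lot B ($163), Tanaka→Lot G ($137) — total 136+163+137 = $436.
Checked against all permutations: $436 is optimal.

Delgado receives Lot D.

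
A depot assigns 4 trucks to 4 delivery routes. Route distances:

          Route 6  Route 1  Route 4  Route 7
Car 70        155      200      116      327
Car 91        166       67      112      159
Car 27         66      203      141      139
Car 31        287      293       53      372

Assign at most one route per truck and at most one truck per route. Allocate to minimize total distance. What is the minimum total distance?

Min total: 414 km

This is a one-to-one assignment (minimum-cost bipartite matching).
Optimal: Car 70→Route 6 (155 km), Car 91→Route 1 (67 km), Car 27→Route 7 (139 km), Car 31→Route 4 (53 km) — total 155+67+139+53 = 414 km.
Column-greedy (each route in turn goes to its cheapest remaining truck) gives 513 km, worse by 99.
Next-best assignment: Car 70→Route 1, Car 91→Route 7, Car 27→Route 6, Car 31→Route 4 = 478 km.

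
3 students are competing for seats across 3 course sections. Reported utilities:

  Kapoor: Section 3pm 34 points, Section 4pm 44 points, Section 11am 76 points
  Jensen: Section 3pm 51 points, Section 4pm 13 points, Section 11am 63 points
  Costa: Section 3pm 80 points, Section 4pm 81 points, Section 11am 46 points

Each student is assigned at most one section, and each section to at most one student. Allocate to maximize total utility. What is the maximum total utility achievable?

Maximum total: 208 points

Optimal: Kapoor→Section 11am (76 points), Jensen→Section 3pm (51 points), Costa→Section 4pm (81 points) — total 76+51+81 = 208 points.
Column-greedy (each section in turn goes to its best remaining student) gives 187 points, worse by 21.
Next-best assignment: Kapoor→Section 4pm, Jensen→Section 11am, Costa→Section 3pm = 187 points.
Swapping Kapoor↔Jensen (Kapoor→Section 3pm 34 points, Jensen→Section 11am 63 points) loses 30.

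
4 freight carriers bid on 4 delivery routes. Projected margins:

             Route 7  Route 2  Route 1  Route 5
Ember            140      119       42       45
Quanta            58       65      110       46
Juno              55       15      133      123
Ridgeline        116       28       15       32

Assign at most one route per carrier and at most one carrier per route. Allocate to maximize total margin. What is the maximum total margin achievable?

Optimal: Ember→Route 2 ($119k), Quanta→Route 1 ($110k), Juno→Route 5 ($123k), Ridgeline→Route 7 ($116k) — total 119+110+123+116 = $468k.
Next-best assignment: Ember→Route 2, Quanta→Route 5, Juno→Route 1, Ridgeline→Route 7 = $414k.
Swapping Ember↔Quanta (Ember→Route 1 $42k, Quanta→Route 2 $65k) loses 122.
Checked against all permutations: $468k is optimal.

Maximum total: $468k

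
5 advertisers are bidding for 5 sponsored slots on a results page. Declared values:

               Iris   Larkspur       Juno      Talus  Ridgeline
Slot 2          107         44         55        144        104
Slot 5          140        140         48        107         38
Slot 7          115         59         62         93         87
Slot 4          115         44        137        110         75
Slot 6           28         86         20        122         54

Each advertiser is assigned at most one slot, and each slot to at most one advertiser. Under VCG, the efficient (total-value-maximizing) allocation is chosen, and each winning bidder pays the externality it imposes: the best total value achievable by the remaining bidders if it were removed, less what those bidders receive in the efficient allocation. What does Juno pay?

Juno pays $5.

Efficient allocation: Iris→Slot 7 ($115), Larkspur→Slot 5 ($140), Juno→Slot 4 ($137), Talus→Slot 6 ($122), Ridgeline→Slot 2 ($104); total welfare W = $618.
Juno receives Slot 4 at value $137, so the others get W − 137 = $481.
Without Juno: best allocation of the remaining 4 bidders over all 5 slots is Iris→Slot 4 ($115), Larkspur→Slot 5 ($140), Talus→Slot 2 ($144), Ridgeline→Slot 7 ($87), total $486.
VCG payment = (others' best without Juno) − (others' welfare with Juno) = 486 − 481 = $5.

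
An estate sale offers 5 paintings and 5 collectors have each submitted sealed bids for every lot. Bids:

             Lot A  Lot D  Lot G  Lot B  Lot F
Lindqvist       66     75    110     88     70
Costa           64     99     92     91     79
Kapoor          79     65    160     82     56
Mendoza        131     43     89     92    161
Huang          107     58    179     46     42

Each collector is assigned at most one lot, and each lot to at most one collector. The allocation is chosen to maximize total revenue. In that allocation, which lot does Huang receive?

This is the linear assignment problem.
Optimal: Lindqvist→Lot B ($88), Costa→Lot D ($99), Kapoor→Lot G ($160), Mendoza→Lot F ($161), Huang→Lot A ($107) — total 88+99+160+161+107 = $615.
Column-greedy (each lot in turn goes to its best remaining collector) gives $553, worse by 62.
Swapping Costa↔Huang (Costa→Lot A $64, Huang→Lot D $58) loses 84.
Huang's own top lot is Lot G ($179), but forcing Huang→Lot G and reassigning the rest optimally gives only $606 — worse by 9.

Huang receives Lot A.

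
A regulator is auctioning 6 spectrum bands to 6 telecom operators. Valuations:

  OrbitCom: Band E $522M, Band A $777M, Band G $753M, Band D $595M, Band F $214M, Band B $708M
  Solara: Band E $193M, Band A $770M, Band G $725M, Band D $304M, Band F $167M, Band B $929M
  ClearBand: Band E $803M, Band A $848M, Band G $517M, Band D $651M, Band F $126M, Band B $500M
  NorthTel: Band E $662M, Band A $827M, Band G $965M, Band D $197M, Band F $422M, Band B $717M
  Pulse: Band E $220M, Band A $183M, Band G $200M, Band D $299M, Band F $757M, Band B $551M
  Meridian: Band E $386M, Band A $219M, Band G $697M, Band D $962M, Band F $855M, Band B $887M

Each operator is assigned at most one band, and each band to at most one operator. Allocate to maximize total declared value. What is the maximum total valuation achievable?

Maximum total: $5193M

Optimal: OrbitCom→Band A ($777M), Solara→Band B ($929M), ClearBand→Band E ($803M), NorthTel→Band G ($965M), Pulse→Band F ($757M), Meridian→Band D ($962M) — total 777+929+803+965+757+962 = $5193M.
Max-entry greedy (repeatedly take the single best remaining cell) gives $4983M, worse by 210.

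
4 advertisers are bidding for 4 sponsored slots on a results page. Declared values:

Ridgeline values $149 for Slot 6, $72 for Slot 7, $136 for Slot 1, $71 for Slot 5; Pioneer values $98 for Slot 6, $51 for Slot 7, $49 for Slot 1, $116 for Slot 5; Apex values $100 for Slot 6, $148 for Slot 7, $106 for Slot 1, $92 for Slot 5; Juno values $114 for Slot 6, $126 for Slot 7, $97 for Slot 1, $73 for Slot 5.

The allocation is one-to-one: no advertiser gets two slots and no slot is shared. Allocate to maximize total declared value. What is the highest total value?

Optimal: Ridgeline→Slot 1 ($136), Pioneer→Slot 5 ($116), Apex→Slot 7 ($148), Juno→Slot 6 ($114) — total 136+116+148+114 = $514.
Max-entry greedy (repeatedly take the single best remaining cell) gives $510, worse by 4.
Next-best assignment: Ridgeline→Slot 6, Pioneer→Slot 5, Apex→Slot 7, Juno→Slot 1 = $510.

Max total: $514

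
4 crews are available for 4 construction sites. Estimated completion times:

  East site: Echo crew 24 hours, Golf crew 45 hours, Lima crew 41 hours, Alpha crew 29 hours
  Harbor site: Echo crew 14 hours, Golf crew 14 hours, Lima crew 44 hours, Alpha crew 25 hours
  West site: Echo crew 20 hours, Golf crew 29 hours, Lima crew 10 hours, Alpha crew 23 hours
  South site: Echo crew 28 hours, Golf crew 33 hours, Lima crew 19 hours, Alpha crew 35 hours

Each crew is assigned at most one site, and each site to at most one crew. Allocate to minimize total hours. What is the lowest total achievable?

Minimum total: 80 hours

Optimal: Echo crew→East site (24 hours), Golf crew→Harbor site (14 hours), Lima crew→South site (19 hours), Alpha crew→West site (23 hours) — total 24+14+19+23 = 80 hours.
Column-greedy (each site in turn goes to its cheapest remaining crew) gives 83 hours, worse by 3.
Next-best assignment: Echo crew→South site, Golf crew→Harbor site, Lima crew→West site, Alpha crew→East site = 81 hours.
Every other assignment is strictly worse.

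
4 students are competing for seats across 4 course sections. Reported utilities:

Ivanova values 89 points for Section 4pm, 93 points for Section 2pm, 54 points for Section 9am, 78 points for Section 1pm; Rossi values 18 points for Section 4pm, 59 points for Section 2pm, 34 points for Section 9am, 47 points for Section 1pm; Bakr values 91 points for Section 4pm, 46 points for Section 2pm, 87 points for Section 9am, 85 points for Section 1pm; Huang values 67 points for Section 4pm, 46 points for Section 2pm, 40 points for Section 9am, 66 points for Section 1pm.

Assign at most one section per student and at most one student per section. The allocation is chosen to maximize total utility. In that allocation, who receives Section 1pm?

This is the linear assignment problem.
Optimal: Ivanova→Section 4pm (89 points), Rossi→Section 2pm (59 points), Bakr→Section 9am (87 points), Huang→Section 1pm (66 points) — total 89+59+87+66 = 301 points.
Column-greedy (each section in turn goes to its best remaining student) gives 271 points, worse by 30.
Checked against all permutations: 301 points is optimal.
Huang's own top section is Section 4pm (67 points), but forcing Huang→Section 4pm and reassigning the rest optimally gives only 294 points — worse by 7.

Huang receives Section 1pm.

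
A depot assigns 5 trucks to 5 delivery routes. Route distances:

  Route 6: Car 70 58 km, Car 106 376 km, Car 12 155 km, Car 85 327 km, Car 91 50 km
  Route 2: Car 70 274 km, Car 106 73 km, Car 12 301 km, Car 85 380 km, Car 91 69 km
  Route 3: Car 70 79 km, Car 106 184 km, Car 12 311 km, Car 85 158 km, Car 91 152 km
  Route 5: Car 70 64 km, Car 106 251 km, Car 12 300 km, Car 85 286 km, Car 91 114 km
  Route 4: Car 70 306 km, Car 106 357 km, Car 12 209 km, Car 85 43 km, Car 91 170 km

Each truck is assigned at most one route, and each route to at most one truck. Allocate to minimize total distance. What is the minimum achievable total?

Minimum total: 464 km

Optimal: Car 70→Route 3 (79 km), Car 106→Route 2 (73 km), Car 12→Route 6 (155 km), Car 85→Route 4 (43 km), Car 91→Route 5 (114 km) — total 79+73+155+43+114 = 464 km.
Column-greedy (each route in turn goes to its cheapest remaining truck) gives 697 km, worse by 233.
Next-best assignment: Car 70→Route 5, Car 106→Route 2, Car 12→Route 6, Car 85→Route 4, Car 91→Route 3 = 487 km.
Swapping Car 106↔Car 91 (Car 106→Route 5 251 km, Car 91→Route 2 69 km) adds 133.
No other one-to-one assignment undercuts 464 km.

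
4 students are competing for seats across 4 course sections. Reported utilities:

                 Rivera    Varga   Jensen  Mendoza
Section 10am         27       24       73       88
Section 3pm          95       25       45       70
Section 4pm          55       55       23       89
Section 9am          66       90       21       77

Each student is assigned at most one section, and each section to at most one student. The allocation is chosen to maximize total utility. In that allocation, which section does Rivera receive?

This is the linear assignment problem.
Optimal: Rivera→Section 3pm (95 points), Varga→Section 9am (90 points), Jensen→Section 10am (73 points), Mendoza→Section 4pm (89 points) — total 95+90+73+89 = 347 points.
Column-greedy (each section in turn goes to its best remaining student) gives 259 points, worse by 88.
Every other assignment is strictly worse.

Rivera receives Section 3pm.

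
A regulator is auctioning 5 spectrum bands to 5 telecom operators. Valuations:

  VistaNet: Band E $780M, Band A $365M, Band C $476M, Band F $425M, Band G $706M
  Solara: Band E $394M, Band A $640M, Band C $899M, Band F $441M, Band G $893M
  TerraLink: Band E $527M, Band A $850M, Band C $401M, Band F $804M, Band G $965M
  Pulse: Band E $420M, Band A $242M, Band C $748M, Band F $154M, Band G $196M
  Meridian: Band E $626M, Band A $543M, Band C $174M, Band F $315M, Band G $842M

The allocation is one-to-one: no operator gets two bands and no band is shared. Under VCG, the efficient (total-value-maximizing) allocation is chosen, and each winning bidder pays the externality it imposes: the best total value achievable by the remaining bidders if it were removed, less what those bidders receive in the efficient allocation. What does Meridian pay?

Meridian pays $299M.

Efficient allocation: VistaNet→Band E ($780M), Solara→Band A ($640M), TerraLink→Band F ($804M), Pulse→Band C ($748M), Meridian→Band G ($842M); total welfare W = $3814M.
Meridian receives Band G at value $842M, so the others get W − 842 = $2972M.
Without Meridian: best allocation of the remaining 4 bidders over all 5 bands is VistaNet→Band E ($780M), Solara→Band G ($893M), TerraLink→Band A ($850M), Pulse→Band C ($748M), total $3271M.
VCG payment = (others' best without Meridian) − (others' welfare with Meridian) = 3271 − 2972 = $299M.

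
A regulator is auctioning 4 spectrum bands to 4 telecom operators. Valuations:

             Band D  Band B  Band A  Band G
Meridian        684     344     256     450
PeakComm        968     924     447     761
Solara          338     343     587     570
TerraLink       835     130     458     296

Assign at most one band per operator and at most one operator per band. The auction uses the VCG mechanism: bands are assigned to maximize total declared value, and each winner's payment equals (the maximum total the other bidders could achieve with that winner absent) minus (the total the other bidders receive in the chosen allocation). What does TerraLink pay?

Efficient allocation: Meridian→Band G ($450M), PeakComm→Band B ($924M), Solara→Band A ($587M), TerraLink→Band D ($835M); total welfare W = $2796M.
TerraLink receives Band D at value $835M, so the others get W − 835 = $1961M.
Without TerraLink: best allocation of the remaining 3 bidders over all 4 bands is Meridian→Band D ($684M), PeakComm→Band B ($924M), Solara→Band A ($587M), total $2195M.
VCG payment = (others' best without TerraLink) − (others' welfare with TerraLink) = 2195 − 1961 = $234M.

TerraLink pays $234M.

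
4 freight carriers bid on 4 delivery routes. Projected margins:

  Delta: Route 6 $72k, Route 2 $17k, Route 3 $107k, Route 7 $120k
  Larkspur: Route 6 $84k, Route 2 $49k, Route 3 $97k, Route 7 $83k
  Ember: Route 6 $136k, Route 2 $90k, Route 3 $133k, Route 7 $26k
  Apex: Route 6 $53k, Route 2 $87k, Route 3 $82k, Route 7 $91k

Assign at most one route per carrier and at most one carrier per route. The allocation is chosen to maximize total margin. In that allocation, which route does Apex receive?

Apex receives Route 2.

Optimal: Delta→Route 7 ($120k), Larkspur→Route 3 ($97k), Ember→Route 6 ($136k), Apex→Route 2 ($87k) — total 120+97+136+87 = $440k.
Column-greedy (each route in turn goes to its best remaining carrier) gives $413k, worse by 27.
Swapping Ember↔Larkspur (Ember→Route 3 $133k, Larkspur→Route 6 $84k) loses 16.
Apex's own top route is Route 7 ($91k), but forcing Apex→Route 7 and reassigning the rest optimally gives only $383k — worse by 57.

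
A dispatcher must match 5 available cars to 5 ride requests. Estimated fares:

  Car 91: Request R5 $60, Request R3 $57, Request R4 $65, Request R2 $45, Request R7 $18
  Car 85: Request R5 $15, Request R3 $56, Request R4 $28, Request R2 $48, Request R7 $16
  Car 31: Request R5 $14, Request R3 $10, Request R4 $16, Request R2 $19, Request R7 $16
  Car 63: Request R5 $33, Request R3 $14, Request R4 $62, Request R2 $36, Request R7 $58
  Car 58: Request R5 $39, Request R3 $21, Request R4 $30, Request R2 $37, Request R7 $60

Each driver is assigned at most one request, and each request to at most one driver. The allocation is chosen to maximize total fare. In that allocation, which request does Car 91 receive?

Optimal: Car 91→Request R5 ($60), Car 85→Request R3 ($56), Car 31→Request R2 ($19), Car 63→Request R4 ($62), Car 58→Request R7 ($60) — total 60+56+19+62+60 = $257.
Max-entry greedy (repeatedly take the single best remaining cell) gives $231, worse by 26.
Swapping Car 58↔Car 85 (Car 58→Request R3 $21, Car 85→Request R7 $16) loses 79.
Car 91's own top request is Request R4 ($65), but forcing Car 91→Request R4 and reassigning the rest optimally gives only $237 — worse by 20.

Car 91 receives Request R5.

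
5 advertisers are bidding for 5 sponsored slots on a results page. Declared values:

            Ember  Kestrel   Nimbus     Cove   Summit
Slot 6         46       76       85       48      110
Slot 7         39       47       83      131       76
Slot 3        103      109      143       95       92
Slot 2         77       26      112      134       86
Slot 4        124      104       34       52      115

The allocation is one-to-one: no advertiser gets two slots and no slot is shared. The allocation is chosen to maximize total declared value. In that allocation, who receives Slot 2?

Nimbus receives Slot 2.

Optimal: Ember→Slot 4 ($124), Kestrel→Slot 3 ($109), Nimbus→Slot 2 ($112), Cove→Slot 7 ($131), Summit→Slot 6 ($110) — total 124+109+112+131+110 = $586.
Max-entry greedy (repeatedly take the single best remaining cell) gives $558, worse by 28.
Next-best assignment: Ember→Slot 2, Kestrel→Slot 4, Nimbus→Slot 3, Cove→Slot 7, Summit→Slot 6 = $565.
Swapping Nimbus↔Kestrel (Nimbus→Slot 3 $143, Kestrel→Slot 2 $26) loses 52.
Nimbus's own top slot is Slot 3 ($143), but forcing Nimbus→Slot 3 and reassigning the rest optimally gives only $565 — worse by 21.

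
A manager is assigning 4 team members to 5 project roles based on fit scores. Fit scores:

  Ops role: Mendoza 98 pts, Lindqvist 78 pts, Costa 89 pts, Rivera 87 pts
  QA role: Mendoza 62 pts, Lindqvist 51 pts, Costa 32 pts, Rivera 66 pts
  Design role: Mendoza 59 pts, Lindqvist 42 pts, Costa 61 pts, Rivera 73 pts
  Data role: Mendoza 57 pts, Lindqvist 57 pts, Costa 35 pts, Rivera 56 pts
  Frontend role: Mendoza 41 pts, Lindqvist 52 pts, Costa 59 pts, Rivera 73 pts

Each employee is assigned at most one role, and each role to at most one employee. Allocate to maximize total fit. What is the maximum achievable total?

This is a one-to-one assignment (maximum-weight bipartite matching).
Optimal: Mendoza→Ops role (98 pts), Lindqvist→Data role (57 pts), Costa→Design role (61 pts), Rivera→Frontend role (73 pts) — total 98+57+61+73 = 289 pts.
Max-entry greedy (repeatedly take the single best remaining cell) gives 287 pts, worse by 2.
Every other assignment is strictly worse.

Maximum total: 289 pts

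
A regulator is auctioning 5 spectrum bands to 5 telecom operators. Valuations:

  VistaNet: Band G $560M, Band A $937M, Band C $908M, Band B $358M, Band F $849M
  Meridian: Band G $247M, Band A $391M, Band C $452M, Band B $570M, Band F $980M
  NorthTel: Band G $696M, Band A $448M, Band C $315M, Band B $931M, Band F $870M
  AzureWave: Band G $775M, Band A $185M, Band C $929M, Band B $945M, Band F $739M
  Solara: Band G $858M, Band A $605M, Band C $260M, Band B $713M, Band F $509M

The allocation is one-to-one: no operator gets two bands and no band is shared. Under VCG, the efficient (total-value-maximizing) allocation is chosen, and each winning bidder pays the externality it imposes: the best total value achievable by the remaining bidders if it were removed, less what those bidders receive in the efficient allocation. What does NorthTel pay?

NorthTel pays $16M.

Efficient allocation: VistaNet→Band A ($937M), Meridian→Band F ($980M), NorthTel→Band B ($931M), AzureWave→Band C ($929M), Solara→Band G ($858M); total welfare W = $4635M.
NorthTel receives Band B at value $931M, so the others get W − 931 = $3704M.
Without NorthTel: best allocation of the remaining 4 bidders over all 5 bands is VistaNet→Band A ($937M), Meridian→Band F ($980M), AzureWave→Band B ($945M), Solara→Band G ($858M), total $3720M.
VCG payment = (others' best without NorthTel) − (others' welfare with NorthTel) = 3720 − 3704 = $16M.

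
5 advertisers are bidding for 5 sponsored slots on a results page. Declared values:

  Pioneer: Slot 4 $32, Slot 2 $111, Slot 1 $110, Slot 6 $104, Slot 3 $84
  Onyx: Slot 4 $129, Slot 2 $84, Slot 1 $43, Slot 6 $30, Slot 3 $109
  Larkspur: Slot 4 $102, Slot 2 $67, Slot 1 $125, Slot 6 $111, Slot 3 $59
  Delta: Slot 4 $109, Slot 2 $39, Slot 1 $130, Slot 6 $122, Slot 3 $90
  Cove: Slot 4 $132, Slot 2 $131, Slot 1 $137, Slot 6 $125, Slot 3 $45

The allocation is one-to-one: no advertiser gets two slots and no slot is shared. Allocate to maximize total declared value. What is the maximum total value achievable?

This is a one-to-one assignment (maximum-weight bipartite matching).
Optimal: Pioneer→Slot 2 ($111), Onyx→Slot 3 ($109), Larkspur→Slot 1 ($125), Delta→Slot 6 ($122), Cove→Slot 4 ($132) — total 111+109+125+122+132 = $599.
Column-greedy (each slot in turn goes to its best remaining advertiser) gives $593, worse by 6.
No other one-to-one assignment exceeds $599.

Max total: $599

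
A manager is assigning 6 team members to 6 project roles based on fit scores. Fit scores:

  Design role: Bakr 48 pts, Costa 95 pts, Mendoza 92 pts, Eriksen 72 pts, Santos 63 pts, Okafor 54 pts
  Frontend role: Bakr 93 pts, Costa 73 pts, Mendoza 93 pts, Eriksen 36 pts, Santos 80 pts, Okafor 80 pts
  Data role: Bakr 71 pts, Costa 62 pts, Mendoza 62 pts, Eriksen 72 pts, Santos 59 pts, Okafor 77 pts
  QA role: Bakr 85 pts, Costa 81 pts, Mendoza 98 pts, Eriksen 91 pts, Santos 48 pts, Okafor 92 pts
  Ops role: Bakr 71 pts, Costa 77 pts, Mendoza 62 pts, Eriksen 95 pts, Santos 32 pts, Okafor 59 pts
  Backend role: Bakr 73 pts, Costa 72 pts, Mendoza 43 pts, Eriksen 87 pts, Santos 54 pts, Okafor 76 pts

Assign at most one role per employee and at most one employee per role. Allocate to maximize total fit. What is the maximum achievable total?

This is the linear assignment problem.
Optimal: Bakr→Backend role (73 pts), Costa→Design role (95 pts), Mendoza→QA role (98 pts), Eriksen→Ops role (95 pts), Santos→Frontend role (80 pts), Okafor→Data role (77 pts) — total 73+95+98+95+80+77 = 518 pts.
Row-greedy (each employee in turn takes its best remaining role) gives 516 pts, worse by 2.
Swapping Okafor↔Eriksen (Okafor→Ops role 59 pts, Eriksen→Data role 72 pts) loses 41.

Max total: 518 pts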